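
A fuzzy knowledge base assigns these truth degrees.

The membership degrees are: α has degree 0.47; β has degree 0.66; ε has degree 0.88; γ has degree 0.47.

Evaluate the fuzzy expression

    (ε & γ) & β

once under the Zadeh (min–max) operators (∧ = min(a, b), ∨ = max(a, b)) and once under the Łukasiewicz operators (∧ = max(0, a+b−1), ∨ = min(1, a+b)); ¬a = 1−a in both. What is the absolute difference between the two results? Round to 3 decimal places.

0.460

Under Zadeh (min–max):
  ε & γ = min(a, b) on (0.88, 0.47) = 0.47
  (ε & γ) & β = min(a, b) on (0.47, 0.66) = 0.47
  → value = 0.4700
Under Łukasiewicz:
  ε & γ = max(0, a+b−1) on (0.88, 0.47) = 0.35
  (ε & γ) & β = max(0, a+b−1) on (0.35, 0.66) = 0.01
  → value = 0.0100
|0.4700 − 0.0100| = 0.460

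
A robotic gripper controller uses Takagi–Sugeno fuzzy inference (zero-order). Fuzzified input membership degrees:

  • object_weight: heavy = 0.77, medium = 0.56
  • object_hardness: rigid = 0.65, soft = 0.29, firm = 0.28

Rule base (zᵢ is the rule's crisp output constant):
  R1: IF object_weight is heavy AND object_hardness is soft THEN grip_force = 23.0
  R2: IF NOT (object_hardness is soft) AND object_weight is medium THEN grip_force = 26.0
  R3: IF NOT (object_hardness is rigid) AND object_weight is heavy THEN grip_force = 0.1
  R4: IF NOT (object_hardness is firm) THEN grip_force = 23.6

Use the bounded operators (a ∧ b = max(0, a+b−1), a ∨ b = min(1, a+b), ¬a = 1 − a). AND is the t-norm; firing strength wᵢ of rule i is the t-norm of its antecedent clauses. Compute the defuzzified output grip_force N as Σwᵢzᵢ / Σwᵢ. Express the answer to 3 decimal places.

21.713

R1 (z=23.0): heavy=0.77, soft=0.29; AND[max(0, a+b−1)] → w = 0.06
R2 (z=26.0): ¬soft=1−0.29=0.71, medium=0.56; AND[max(0, a+b−1)] → w = 0.27
R3 (z=0.1): ¬rigid=1−0.65=0.35, heavy=0.77; AND[max(0, a+b−1)] → w = 0.12
R4 (z=23.6): ¬firm=1−0.28=0.72 → w = 0.72
Weighted average = (0.06·23.0 + 0.27·26.0 + 0.12·0.1 + 0.72·23.6) / (0.06 + 0.27 + 0.12 + 0.72)
  = 25.4040 / 1.1700 = 21.713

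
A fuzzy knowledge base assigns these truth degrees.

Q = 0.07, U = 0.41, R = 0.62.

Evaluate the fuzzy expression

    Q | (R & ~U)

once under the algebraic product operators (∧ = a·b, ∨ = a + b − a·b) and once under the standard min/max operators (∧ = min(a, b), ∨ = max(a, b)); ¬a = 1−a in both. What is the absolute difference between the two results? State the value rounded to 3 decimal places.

Under algebraic product:
  ~U = 1 − 0.4100 = 0.5900
  R & ~U = a·b on (0.6200, 0.5900) = 0.3658
  Q | (R & ~U) = a + b − a·b on (0.0700, 0.3658) = 0.4102
  → value = 0.4102
Under standard min/max:
  ~U = 1 − 0.41 = 0.59
  R & ~U = min(a, b) on (0.62, 0.59) = 0.59
  Q | (R & ~U) = max(a, b) on (0.07, 0.59) = 0.59
  → value = 0.5900
|0.4102 − 0.5900| = 0.180

0.180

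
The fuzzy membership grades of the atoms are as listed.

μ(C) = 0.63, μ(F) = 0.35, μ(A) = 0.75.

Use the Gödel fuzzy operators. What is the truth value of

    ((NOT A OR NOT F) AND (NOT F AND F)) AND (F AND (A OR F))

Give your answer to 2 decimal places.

NOT A = 1 − 0.75 = 0.25
NOT F = 1 − 0.35 = 0.65
NOT A OR NOT F = max(a, b) on (0.25, 0.65) = 0.65
NOT F = 1 − 0.35 = 0.65
NOT F AND F = min(a, b) on (0.65, 0.35) = 0.35
(NOT A OR NOT F) AND (NOT F AND F) = min(a, b) on (0.65, 0.35) = 0.35
A OR F = max(a, b) on (0.75, 0.35) = 0.75
F AND (A OR F) = min(a, b) on (0.35, 0.75) = 0.35
((NOT A OR NOT F) AND (NOT F AND F)) AND (F AND (A OR F)) = min(a, b) on (0.35, 0.35) = 0.35

0.35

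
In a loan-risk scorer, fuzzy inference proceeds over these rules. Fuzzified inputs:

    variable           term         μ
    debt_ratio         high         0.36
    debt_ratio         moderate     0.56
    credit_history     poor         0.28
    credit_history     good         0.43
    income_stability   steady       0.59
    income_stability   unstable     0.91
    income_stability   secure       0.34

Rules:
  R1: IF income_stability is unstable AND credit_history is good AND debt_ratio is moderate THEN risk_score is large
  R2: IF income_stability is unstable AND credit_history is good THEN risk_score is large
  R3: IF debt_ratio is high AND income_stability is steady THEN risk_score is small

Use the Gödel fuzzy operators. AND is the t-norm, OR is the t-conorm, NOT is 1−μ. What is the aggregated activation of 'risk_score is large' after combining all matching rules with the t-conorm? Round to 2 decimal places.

R1: unstable=0.91, good=0.43, moderate=0.56; AND[min(a, b)] → w = 0.43
R2: unstable=0.91, good=0.43; AND[min(a, b)] → w = 0.43
R3: high=0.36, steady=0.59; AND[min(a, b)] → w = 0.36
Rules with consequent 'large': {R1, R2} → strengths 0.43, 0.43
Aggregate via t-conorm [max(a, b)]: 0.43

0.43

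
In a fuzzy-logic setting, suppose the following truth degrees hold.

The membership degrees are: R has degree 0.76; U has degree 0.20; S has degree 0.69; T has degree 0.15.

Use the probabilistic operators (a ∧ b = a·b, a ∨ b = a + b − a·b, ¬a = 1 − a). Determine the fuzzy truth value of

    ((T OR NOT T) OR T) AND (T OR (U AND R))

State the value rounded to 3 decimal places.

NOT T = 1 − 0.1500 = 0.8500
T OR NOT T = a + b − a·b on (0.1500, 0.8500) = 0.8725
(T OR NOT T) OR T = a + b − a·b on (0.8725, 0.1500) = 0.8916
U AND R = a·b on (0.2000, 0.7600) = 0.1520
T OR (U AND R) = a + b − a·b on (0.1500, 0.1520) = 0.2792
((T OR NOT T) OR T) AND (T OR (U AND R)) = a·b on (0.8916, 0.2792) = 0.2489

0.249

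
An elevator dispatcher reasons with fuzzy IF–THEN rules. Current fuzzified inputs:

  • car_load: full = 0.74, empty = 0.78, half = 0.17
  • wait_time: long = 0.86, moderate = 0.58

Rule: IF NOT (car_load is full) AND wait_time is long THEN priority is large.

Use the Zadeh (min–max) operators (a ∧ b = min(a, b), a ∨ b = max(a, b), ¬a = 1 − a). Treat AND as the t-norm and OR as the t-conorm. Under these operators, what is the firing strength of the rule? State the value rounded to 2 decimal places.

0.26

firing strength: ¬full=1−0.74=0.26, long=0.86; AND[min(a, b)] → w = 0.26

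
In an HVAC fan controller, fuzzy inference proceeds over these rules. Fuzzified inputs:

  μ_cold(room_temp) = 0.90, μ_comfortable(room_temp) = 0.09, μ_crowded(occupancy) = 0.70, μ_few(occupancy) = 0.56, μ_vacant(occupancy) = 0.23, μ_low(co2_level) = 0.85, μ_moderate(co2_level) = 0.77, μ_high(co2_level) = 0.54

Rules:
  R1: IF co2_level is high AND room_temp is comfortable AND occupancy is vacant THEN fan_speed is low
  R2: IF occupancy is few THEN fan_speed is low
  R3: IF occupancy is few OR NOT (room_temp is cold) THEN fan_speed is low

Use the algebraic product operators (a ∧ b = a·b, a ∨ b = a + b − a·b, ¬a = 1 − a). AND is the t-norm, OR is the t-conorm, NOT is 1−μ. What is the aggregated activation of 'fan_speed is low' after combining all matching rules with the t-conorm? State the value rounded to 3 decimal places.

R1: high=0.54, comfortable=0.09, vacant=0.23; AND[a·b] → w = 0.0112
R2: few=0.56 → w = 0.5600
R3: few=0.56, ¬cold=1−0.90=0.10; OR[a + b − a·b] → w = 0.6040
Rules with consequent 'low': {R1, R2, R3} → strengths 0.0112, 0.5600, 0.6040
Aggregate via t-conorm [a + b − a·b]: 0.8277

0.828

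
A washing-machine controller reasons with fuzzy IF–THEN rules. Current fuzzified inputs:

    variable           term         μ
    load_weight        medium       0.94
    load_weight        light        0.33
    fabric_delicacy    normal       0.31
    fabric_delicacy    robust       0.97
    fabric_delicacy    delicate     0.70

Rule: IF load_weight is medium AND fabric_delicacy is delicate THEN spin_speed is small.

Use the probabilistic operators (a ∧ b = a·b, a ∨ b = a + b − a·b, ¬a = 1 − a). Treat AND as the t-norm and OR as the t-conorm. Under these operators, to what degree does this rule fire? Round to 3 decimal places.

0.658

firing strength: medium=0.94, delicate=0.70; AND[a·b] → w = 0.6580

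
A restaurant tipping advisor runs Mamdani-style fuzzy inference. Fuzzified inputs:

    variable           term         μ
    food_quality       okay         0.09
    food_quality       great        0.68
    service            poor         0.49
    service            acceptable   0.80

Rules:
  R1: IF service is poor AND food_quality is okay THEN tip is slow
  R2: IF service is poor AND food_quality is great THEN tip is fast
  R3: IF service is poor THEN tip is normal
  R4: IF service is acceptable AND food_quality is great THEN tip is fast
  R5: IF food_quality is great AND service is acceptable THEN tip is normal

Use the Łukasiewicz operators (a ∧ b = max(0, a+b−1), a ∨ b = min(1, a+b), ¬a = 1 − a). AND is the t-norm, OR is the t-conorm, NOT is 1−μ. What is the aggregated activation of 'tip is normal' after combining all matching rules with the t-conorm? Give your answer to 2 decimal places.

R1: poor=0.49, okay=0.09; AND[max(0, a+b−1)] → w = 0.00
R2: poor=0.49, great=0.68; AND[max(0, a+b−1)] → w = 0.17
R3: poor=0.49 → w = 0.49
R4: acceptable=0.80, great=0.68; AND[max(0, a+b−1)] → w = 0.48
R5: great=0.68, acceptable=0.80; AND[max(0, a+b−1)] → w = 0.48
Rules with consequent 'normal': {R3, R5} → strengths 0.49, 0.48
Aggregate via t-conorm [min(1, a+b)]: 0.97

0.97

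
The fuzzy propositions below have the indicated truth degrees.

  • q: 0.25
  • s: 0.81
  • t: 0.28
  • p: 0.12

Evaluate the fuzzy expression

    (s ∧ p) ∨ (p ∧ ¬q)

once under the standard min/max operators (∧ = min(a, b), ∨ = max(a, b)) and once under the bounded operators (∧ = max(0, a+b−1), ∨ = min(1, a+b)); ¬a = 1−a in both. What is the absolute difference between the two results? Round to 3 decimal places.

0.120

Under standard min/max:
  s ∧ p = min(a, b) on (0.81, 0.12) = 0.12
  ¬q = 1 − 0.25 = 0.75
  p ∧ ¬q = min(a, b) on (0.12, 0.75) = 0.12
  (s ∧ p) ∨ (p ∧ ¬q) = max(a, b) on (0.12, 0.12) = 0.12
  → value = 0.1200
Under bounded:
  s ∧ p = max(0, a+b−1) on (0.81, 0.12) = 0.00
  ¬q = 1 − 0.25 = 0.75
  p ∧ ¬q = max(0, a+b−1) on (0.12, 0.75) = 0.00
  (s ∧ p) ∨ (p ∧ ¬q) = min(1, a+b) on (0.00, 0.00) = 0.00
  → value = 0.0000
|0.1200 − 0.0000| = 0.120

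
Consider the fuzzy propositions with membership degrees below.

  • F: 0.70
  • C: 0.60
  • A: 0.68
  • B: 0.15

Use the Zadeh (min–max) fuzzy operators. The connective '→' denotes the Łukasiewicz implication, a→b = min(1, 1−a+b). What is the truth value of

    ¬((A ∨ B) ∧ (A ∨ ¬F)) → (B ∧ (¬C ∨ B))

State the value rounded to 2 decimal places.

0.83

A ∨ B = max(a, b) on (0.68, 0.15) = 0.68
¬F = 1 − 0.70 = 0.30
A ∨ ¬F = max(a, b) on (0.68, 0.30) = 0.68
(A ∨ B) ∧ (A ∨ ¬F) = min(a, b) on (0.68, 0.68) = 0.68
¬((A ∨ B) ∧ (A ∨ ¬F)) = 1 − 0.68 = 0.32
¬C = 1 − 0.60 = 0.40
¬C ∨ B = max(a, b) on (0.40, 0.15) = 0.40
B ∧ (¬C ∨ B) = min(a, b) on (0.15, 0.40) = 0.15
¬((A ∨ B) ∧ (A ∨ ¬F)) → (B ∧ (¬C ∨ B))  [Łukasiewicz: min(1, 1−a+b)] with a=0.32, b=0.15 → 0.83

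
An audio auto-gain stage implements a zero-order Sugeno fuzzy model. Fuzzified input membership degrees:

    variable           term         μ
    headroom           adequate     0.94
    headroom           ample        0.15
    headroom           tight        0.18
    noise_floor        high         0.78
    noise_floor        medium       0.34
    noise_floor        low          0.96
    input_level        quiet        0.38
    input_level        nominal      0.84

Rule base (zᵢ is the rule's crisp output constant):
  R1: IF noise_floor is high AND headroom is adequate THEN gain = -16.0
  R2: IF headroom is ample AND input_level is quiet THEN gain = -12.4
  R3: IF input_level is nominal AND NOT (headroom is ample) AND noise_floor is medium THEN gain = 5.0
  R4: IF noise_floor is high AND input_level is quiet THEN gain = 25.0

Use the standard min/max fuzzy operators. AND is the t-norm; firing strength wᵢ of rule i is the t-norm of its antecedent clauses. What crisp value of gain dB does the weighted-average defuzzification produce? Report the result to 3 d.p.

R1 (z=-16.0): high=0.78, adequate=0.94; AND[min(a, b)] → w = 0.78
R2 (z=-12.4): ample=0.15, quiet=0.38; AND[min(a, b)] → w = 0.15
R3 (z=5.0): nominal=0.84, ¬ample=1−0.15=0.85, medium=0.34; AND[min(a, b)] → w = 0.34
R4 (z=25.0): high=0.78, quiet=0.38; AND[min(a, b)] → w = 0.38
Weighted average = (0.78·-16.0 + 0.15·-12.4 + 0.34·5.0 + 0.38·25.0) / (0.78 + 0.15 + 0.34 + 0.38)
  = -3.1400 / 1.6500 = -1.903

-1.903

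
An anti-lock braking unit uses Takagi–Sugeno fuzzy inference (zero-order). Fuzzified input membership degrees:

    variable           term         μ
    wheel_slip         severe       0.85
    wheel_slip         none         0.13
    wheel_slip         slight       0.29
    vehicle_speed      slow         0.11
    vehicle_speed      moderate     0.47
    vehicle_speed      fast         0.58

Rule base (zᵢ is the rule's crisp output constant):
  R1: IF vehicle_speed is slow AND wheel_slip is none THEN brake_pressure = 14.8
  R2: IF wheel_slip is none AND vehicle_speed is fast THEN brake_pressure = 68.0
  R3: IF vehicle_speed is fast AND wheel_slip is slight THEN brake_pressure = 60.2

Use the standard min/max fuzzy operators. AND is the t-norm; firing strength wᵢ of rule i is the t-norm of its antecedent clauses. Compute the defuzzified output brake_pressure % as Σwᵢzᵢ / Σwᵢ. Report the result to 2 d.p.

52.69

R1 (z=14.8): slow=0.11, none=0.13; AND[min(a, b)] → w = 0.11
R2 (z=68.0): none=0.13, fast=0.58; AND[min(a, b)] → w = 0.13
R3 (z=60.2): fast=0.58, slight=0.29; AND[min(a, b)] → w = 0.29
Weighted average = (0.11·14.8 + 0.13·68.0 + 0.29·60.2) / (0.11 + 0.13 + 0.29)
  = 27.9260 / 0.5300 = 52.69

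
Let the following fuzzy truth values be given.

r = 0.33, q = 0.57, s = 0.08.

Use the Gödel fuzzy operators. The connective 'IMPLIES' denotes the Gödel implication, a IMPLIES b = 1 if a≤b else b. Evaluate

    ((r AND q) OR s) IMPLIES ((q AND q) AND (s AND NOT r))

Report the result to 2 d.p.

r AND q = min(a, b) on (0.33, 0.57) = 0.33
(r AND q) OR s = max(a, b) on (0.33, 0.08) = 0.33
q AND q = min(a, b) on (0.57, 0.57) = 0.57
NOT r = 1 − 0.33 = 0.67
s AND NOT r = min(a, b) on (0.08, 0.67) = 0.08
(q AND q) AND (s AND NOT r) = min(a, b) on (0.57, 0.08) = 0.08
((r AND q) OR s) IMPLIES ((q AND q) AND (s AND NOT r))  [Gödel: 1 if a≤b else b] with a=0.33, b=0.08 → 0.08

0.08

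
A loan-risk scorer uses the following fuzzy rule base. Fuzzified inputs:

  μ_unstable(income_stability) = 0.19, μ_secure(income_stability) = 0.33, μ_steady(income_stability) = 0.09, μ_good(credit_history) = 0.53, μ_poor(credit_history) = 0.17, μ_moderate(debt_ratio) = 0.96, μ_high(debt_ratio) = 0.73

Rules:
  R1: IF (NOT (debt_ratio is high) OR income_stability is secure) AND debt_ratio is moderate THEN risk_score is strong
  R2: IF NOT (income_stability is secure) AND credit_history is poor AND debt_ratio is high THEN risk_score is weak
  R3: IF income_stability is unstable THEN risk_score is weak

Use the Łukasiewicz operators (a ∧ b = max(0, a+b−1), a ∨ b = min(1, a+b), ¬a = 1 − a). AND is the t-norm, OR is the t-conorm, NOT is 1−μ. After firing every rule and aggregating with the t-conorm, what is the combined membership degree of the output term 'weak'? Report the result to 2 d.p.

R1: (¬high=1−0.73=0.27 OR secure=0.33) = 0.60; AND[max(0, a+b−1)] with moderate=0.96 → w = 0.56
R2: ¬secure=1−0.33=0.67, poor=0.17, high=0.73; AND[max(0, a+b−1)] → w = 0.00
R3: unstable=0.19 → w = 0.19
Rules with consequent 'weak': {R2, R3} → strengths 0.00, 0.19
Aggregate via t-conorm [min(1, a+b)]: 0.19

0.19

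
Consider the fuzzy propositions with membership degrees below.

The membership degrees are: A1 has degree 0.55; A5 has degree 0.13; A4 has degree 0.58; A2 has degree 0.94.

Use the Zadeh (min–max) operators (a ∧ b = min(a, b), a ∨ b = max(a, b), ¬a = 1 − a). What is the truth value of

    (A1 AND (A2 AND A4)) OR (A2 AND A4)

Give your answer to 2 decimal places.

0.58

A2 AND A4 = min(a, b) on (0.94, 0.58) = 0.58
A1 AND (A2 AND A4) = min(a, b) on (0.55, 0.58) = 0.55
A2 AND A4 = min(a, b) on (0.94, 0.58) = 0.58
(A1 AND (A2 AND A4)) OR (A2 AND A4) = max(a, b) on (0.55, 0.58) = 0.58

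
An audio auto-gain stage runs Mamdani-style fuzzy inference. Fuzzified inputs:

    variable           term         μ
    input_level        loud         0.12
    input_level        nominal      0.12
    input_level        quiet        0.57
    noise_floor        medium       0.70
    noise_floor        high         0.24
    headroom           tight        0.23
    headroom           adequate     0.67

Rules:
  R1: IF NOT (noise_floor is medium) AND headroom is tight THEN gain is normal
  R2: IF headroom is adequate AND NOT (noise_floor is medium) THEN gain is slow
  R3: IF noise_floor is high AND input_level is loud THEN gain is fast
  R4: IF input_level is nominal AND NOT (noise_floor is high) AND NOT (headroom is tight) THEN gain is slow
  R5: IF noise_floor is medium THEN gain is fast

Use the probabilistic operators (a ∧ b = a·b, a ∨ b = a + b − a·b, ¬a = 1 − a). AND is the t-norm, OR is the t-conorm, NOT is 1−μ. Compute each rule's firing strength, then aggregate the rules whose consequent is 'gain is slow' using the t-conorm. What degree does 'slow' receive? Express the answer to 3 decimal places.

R1: ¬medium=1−0.70=0.30, tight=0.23; AND[a·b] → w = 0.0690
R2: adequate=0.67, ¬medium=1−0.70=0.30; AND[a·b] → w = 0.2010
R3: high=0.24, loud=0.12; AND[a·b] → w = 0.0288
R4: nominal=0.12, ¬high=1−0.24=0.76, ¬tight=1−0.23=0.77; AND[a·b] → w = 0.0702
R5: medium=0.70 → w = 0.7000
Rules with consequent 'slow': {R2, R4} → strengths 0.2010, 0.0702
Aggregate via t-conorm [a + b − a·b]: 0.2571

0.257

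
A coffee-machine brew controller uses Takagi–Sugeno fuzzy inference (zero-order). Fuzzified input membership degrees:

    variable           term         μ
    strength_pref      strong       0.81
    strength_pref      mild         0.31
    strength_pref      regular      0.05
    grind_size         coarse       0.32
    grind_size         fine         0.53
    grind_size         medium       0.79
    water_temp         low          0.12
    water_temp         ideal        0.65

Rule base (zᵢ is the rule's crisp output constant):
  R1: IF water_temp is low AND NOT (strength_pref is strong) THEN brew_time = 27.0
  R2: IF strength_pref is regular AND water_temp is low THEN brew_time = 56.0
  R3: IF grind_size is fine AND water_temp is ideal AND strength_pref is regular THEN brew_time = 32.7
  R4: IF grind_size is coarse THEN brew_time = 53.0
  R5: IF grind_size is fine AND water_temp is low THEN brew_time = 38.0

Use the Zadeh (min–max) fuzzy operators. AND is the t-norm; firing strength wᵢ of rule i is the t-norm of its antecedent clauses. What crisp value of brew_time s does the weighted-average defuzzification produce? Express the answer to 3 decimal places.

44.235

R1 (z=27.0): low=0.12, ¬strong=1−0.81=0.19; AND[min(a, b)] → w = 0.12
R2 (z=56.0): regular=0.05, low=0.12; AND[min(a, b)] → w = 0.05
R3 (z=32.7): fine=0.53, ideal=0.65, regular=0.05; AND[min(a, b)] → w = 0.05
R4 (z=53.0): coarse=0.32 → w = 0.32
R5 (z=38.0): fine=0.53, low=0.12; AND[min(a, b)] → w = 0.12
Weighted average = (0.12·27.0 + 0.05·56.0 + 0.05·32.7 + 0.32·53.0 + 0.12·38.0) / (0.12 + 0.05 + 0.05 + 0.32 + 0.12)
  = 29.1950 / 0.6600 = 44.235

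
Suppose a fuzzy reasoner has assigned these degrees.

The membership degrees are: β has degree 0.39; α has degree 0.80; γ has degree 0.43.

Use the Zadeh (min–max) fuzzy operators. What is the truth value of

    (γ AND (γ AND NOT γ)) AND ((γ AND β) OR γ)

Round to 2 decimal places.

NOT γ = 1 − 0.43 = 0.57
γ AND NOT γ = min(a, b) on (0.43, 0.57) = 0.43
γ AND (γ AND NOT γ) = min(a, b) on (0.43, 0.43) = 0.43
γ AND β = min(a, b) on (0.43, 0.39) = 0.39
(γ AND β) OR γ = max(a, b) on (0.39, 0.43) = 0.43
(γ AND (γ AND NOT γ)) AND ((γ AND β) OR γ) = min(a, b) on (0.43, 0.43) = 0.43

0.43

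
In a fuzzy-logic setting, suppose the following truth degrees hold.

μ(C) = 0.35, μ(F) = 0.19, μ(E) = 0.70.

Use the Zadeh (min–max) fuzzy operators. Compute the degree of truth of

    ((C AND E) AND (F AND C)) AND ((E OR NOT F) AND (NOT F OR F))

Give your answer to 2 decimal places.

0.19

C AND E = min(a, b) on (0.35, 0.70) = 0.35
F AND C = min(a, b) on (0.19, 0.35) = 0.19
(C AND E) AND (F AND C) = min(a, b) on (0.35, 0.19) = 0.19
NOT F = 1 − 0.19 = 0.81
E OR NOT F = max(a, b) on (0.70, 0.81) = 0.81
NOT F = 1 − 0.19 = 0.81
NOT F OR F = max(a, b) on (0.81, 0.19) = 0.81
(E OR NOT F) AND (NOT F OR F) = min(a, b) on (0.81, 0.81) = 0.81
((C AND E) AND (F AND C)) AND ((E OR NOT F) AND (NOT F OR F)) = min(a, b) on (0.19, 0.81) = 0.19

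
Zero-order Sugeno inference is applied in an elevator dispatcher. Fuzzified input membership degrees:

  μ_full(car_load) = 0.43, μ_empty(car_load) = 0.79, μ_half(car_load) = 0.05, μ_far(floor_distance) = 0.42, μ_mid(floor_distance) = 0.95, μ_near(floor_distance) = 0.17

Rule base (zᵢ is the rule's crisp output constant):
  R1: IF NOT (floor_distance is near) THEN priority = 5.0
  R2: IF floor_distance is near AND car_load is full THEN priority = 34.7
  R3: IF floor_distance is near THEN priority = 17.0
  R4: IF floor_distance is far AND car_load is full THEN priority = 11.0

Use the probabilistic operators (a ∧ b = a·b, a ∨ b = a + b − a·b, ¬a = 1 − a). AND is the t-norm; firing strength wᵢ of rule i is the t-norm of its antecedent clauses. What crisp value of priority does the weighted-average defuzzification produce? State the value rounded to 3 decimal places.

R1 (z=5.0): ¬near=1−0.17=0.83 → w = 0.8300
R2 (z=34.7): near=0.17, full=0.43; AND[a·b] → w = 0.0731
R3 (z=17.0): near=0.17 → w = 0.1700
R4 (z=11.0): far=0.42, full=0.43; AND[a·b] → w = 0.1806
Weighted average = (0.8300·5.0 + 0.0731·34.7 + 0.1700·17.0 + 0.1806·11.0) / (0.8300 + 0.0731 + 0.1700 + 0.1806)
  = 11.5632 / 1.2537 = 9.223

9.223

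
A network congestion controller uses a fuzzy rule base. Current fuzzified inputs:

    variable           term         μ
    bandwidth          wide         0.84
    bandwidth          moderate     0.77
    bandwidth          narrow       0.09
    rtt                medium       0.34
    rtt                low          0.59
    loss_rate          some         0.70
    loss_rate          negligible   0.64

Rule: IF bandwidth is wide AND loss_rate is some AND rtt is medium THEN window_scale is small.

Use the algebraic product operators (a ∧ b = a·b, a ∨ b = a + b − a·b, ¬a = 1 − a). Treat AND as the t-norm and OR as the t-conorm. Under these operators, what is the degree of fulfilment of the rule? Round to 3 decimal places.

0.200

firing strength: wide=0.84, some=0.70, medium=0.34; AND[a·b] → w = 0.1999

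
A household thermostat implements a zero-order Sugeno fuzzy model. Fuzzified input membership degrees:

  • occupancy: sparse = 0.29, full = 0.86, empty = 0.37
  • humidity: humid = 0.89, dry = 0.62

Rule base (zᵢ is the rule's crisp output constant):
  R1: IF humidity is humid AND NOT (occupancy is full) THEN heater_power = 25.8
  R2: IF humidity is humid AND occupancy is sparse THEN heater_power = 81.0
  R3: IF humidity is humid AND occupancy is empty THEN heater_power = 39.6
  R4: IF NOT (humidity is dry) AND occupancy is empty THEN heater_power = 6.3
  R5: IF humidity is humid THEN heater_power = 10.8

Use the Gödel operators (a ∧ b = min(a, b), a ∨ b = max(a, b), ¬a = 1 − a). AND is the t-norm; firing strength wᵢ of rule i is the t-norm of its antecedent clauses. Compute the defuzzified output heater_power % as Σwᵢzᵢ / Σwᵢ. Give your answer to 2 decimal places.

26.07

R1 (z=25.8): humid=0.89, ¬full=1−0.86=0.14; AND[min(a, b)] → w = 0.14
R2 (z=81.0): humid=0.89, sparse=0.29; AND[min(a, b)] → w = 0.29
R3 (z=39.6): humid=0.89, empty=0.37; AND[min(a, b)] → w = 0.37
R4 (z=6.3): ¬dry=1−0.62=0.38, empty=0.37; AND[min(a, b)] → w = 0.37
R5 (z=10.8): humid=0.89 → w = 0.89
Weighted average = (0.14·25.8 + 0.29·81.0 + 0.37·39.6 + 0.37·6.3 + 0.89·10.8) / (0.14 + 0.29 + 0.37 + 0.37 + 0.89)
  = 53.6970 / 2.0600 = 26.07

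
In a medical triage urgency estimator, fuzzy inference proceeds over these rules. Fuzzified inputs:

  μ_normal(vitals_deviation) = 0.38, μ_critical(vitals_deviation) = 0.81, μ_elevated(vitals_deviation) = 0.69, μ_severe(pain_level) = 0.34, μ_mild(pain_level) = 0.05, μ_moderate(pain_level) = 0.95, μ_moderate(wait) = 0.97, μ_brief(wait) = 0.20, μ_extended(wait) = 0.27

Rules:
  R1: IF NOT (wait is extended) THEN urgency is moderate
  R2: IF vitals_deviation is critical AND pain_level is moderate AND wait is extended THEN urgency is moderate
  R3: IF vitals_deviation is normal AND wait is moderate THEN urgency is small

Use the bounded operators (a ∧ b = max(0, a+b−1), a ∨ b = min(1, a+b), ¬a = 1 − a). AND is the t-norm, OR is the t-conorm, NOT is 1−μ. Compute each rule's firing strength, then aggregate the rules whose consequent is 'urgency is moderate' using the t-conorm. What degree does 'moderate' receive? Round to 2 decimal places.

R1: ¬extended=1−0.27=0.73 → w = 0.73
R2: critical=0.81, moderate=0.95, extended=0.27; AND[max(0, a+b−1)] → w = 0.03
R3: normal=0.38, moderate=0.97; AND[max(0, a+b−1)] → w = 0.35
Rules with consequent 'moderate': {R1, R2} → strengths 0.73, 0.03
Aggregate via t-conorm [min(1, a+b)]: 0.76

0.76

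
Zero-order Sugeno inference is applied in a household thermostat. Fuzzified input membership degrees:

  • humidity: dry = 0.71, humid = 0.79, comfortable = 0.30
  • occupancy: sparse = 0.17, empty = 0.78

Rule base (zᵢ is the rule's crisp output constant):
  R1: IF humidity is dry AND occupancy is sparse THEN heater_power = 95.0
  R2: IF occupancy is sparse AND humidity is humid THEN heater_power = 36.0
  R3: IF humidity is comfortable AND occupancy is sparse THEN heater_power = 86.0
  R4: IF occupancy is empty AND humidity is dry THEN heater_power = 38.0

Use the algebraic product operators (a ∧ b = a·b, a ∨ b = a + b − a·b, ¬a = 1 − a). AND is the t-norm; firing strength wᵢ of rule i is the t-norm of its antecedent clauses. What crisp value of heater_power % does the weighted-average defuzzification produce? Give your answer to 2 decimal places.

R1 (z=95.0): dry=0.71, sparse=0.17; AND[a·b] → w = 0.1207
R2 (z=36.0): sparse=0.17, humid=0.79; AND[a·b] → w = 0.1343
R3 (z=86.0): comfortable=0.30, sparse=0.17; AND[a·b] → w = 0.0510
R4 (z=38.0): empty=0.78, dry=0.71; AND[a·b] → w = 0.5538
Weighted average = (0.1207·95.0 + 0.1343·36.0 + 0.0510·86.0 + 0.5538·38.0) / (0.1207 + 0.1343 + 0.0510 + 0.5538)
  = 41.7317 / 0.8598 = 48.54

48.54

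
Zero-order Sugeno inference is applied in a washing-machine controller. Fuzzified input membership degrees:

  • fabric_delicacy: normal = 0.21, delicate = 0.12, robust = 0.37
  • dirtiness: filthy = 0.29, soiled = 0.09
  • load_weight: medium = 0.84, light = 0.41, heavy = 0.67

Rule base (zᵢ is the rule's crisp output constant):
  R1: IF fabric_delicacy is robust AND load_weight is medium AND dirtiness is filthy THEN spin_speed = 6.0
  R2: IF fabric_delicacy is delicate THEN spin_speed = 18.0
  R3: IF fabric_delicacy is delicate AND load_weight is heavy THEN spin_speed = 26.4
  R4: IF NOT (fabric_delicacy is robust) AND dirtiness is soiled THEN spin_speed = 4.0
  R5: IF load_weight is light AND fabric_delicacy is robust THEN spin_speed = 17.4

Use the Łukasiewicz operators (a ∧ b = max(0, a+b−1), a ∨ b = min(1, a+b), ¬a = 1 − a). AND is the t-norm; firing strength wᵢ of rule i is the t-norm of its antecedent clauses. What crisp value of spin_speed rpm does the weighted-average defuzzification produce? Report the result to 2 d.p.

18.00

R1 (z=6.0): robust=0.37, medium=0.84, filthy=0.29; AND[max(0, a+b−1)] → w = 0.00
R2 (z=18.0): delicate=0.12 → w = 0.12
R3 (z=26.4): delicate=0.12, heavy=0.67; AND[max(0, a+b−1)] → w = 0.00
R4 (z=4.0): ¬robust=1−0.37=0.63, soiled=0.09; AND[max(0, a+b−1)] → w = 0.00
R5 (z=17.4): light=0.41, robust=0.37; AND[max(0, a+b−1)] → w = 0.00
Weighted average = (0.00·6.0 + 0.12·18.0 + 0.00·26.4 + 0.00·4.0 + 0.00·17.4) / (0.00 + 0.12 + 0.00 + 0.00 + 0.00)
  = 2.1600 / 0.1200 = 18.00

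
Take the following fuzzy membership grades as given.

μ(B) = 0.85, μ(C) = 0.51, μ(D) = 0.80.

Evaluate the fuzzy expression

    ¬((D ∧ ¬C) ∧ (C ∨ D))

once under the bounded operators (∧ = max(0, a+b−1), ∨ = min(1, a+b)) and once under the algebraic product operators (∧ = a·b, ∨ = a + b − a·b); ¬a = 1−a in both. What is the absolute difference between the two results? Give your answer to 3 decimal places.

0.064

Under bounded:
  ¬C = 1 − 0.51 = 0.49
  D ∧ ¬C = max(0, a+b−1) on (0.80, 0.49) = 0.29
  C ∨ D = min(1, a+b) on (0.51, 0.80) = 1.00
  (D ∧ ¬C) ∧ (C ∨ D) = max(0, a+b−1) on (0.29, 1.00) = 0.29
  ¬((D ∧ ¬C) ∧ (C ∨ D)) = 1 − 0.29 = 0.71
  → value = 0.7100
Under algebraic product:
  ¬C = 1 − 0.5100 = 0.4900
  D ∧ ¬C = a·b on (0.8000, 0.4900) = 0.3920
  C ∨ D = a + b − a·b on (0.5100, 0.8000) = 0.9020
  (D ∧ ¬C) ∧ (C ∨ D) = a·b on (0.3920, 0.9020) = 0.3536
  ¬((D ∧ ¬C) ∧ (C ∨ D)) = 1 − 0.3536 = 0.6464
  → value = 0.6464
|0.7100 − 0.6464| = 0.064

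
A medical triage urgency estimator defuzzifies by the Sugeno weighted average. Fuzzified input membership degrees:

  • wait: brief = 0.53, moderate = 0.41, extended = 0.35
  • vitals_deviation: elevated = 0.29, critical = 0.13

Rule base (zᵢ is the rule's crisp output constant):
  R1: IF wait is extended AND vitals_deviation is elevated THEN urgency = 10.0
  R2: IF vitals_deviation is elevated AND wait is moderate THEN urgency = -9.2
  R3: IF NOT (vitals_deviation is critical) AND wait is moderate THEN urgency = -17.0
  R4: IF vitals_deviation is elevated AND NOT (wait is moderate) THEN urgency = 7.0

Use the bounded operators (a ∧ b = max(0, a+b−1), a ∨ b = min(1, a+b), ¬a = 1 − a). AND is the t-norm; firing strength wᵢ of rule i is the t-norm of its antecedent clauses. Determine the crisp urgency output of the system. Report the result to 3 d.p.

-17.000

R1 (z=10.0): extended=0.35, elevated=0.29; AND[max(0, a+b−1)] → w = 0.00
R2 (z=-9.2): elevated=0.29, moderate=0.41; AND[max(0, a+b−1)] → w = 0.00
R3 (z=-17.0): ¬critical=1−0.13=0.87, moderate=0.41; AND[max(0, a+b−1)] → w = 0.28
R4 (z=7.0): elevated=0.29, ¬moderate=1−0.41=0.59; AND[max(0, a+b−1)] → w = 0.00
Weighted average = (0.00·10.0 + 0.00·-9.2 + 0.28·-17.0 + 0.00·7.0) / (0.00 + 0.00 + 0.28 + 0.00)
  = -4.7600 / 0.2800 = -17.000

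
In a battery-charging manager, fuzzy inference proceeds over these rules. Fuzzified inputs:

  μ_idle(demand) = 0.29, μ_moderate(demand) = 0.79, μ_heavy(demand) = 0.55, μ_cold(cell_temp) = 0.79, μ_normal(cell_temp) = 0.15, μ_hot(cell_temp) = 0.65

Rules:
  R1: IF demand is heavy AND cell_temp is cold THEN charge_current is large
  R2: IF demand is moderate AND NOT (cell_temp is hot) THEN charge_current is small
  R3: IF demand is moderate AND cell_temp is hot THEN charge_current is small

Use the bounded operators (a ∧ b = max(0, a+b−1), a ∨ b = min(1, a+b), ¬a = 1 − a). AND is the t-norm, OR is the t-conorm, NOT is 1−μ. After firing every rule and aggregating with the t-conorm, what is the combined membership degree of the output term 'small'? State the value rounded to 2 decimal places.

0.58

R1: heavy=0.55, cold=0.79; AND[max(0, a+b−1)] → w = 0.34
R2: moderate=0.79, ¬hot=1−0.65=0.35; AND[max(0, a+b−1)] → w = 0.14
R3: moderate=0.79, hot=0.65; AND[max(0, a+b−1)] → w = 0.44
Rules with consequent 'small': {R2, R3} → strengths 0.14, 0.44
Aggregate via t-conorm [min(1, a+b)]: 0.58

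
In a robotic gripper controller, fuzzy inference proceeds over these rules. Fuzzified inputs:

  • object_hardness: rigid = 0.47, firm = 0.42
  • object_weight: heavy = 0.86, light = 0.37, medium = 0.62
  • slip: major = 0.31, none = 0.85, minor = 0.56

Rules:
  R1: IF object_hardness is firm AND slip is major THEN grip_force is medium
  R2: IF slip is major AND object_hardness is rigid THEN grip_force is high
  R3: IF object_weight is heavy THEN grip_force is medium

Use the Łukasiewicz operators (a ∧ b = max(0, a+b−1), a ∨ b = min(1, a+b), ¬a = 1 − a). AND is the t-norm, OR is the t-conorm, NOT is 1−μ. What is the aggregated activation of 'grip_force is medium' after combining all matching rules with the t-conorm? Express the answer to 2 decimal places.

R1: firm=0.42, major=0.31; AND[max(0, a+b−1)] → w = 0.00
R2: major=0.31, rigid=0.47; AND[max(0, a+b−1)] → w = 0.00
R3: heavy=0.86 → w = 0.86
Rules with consequent 'medium': {R1, R3} → strengths 0.00, 0.86
Aggregate via t-conorm [min(1, a+b)]: 0.86

0.86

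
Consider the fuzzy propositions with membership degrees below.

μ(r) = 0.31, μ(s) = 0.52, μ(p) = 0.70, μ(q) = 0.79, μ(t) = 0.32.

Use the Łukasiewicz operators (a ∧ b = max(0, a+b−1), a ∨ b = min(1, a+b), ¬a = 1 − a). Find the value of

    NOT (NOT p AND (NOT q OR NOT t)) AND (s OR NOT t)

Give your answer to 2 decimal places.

NOT p = 1 − 0.70 = 0.30
NOT q = 1 − 0.79 = 0.21
NOT t = 1 − 0.32 = 0.68
NOT q OR NOT t = min(1, a+b) on (0.21, 0.68) = 0.89
NOT p AND (NOT q OR NOT t) = max(0, a+b−1) on (0.30, 0.89) = 0.19
NOT (NOT p AND (NOT q OR NOT t)) = 1 − 0.19 = 0.81
NOT t = 1 − 0.32 = 0.68
s OR NOT t = min(1, a+b) on (0.52, 0.68) = 1.00
NOT (NOT p AND (NOT q OR NOT t)) AND (s OR NOT t) = max(0, a+b−1) on (0.81, 1.00) = 0.81

0.81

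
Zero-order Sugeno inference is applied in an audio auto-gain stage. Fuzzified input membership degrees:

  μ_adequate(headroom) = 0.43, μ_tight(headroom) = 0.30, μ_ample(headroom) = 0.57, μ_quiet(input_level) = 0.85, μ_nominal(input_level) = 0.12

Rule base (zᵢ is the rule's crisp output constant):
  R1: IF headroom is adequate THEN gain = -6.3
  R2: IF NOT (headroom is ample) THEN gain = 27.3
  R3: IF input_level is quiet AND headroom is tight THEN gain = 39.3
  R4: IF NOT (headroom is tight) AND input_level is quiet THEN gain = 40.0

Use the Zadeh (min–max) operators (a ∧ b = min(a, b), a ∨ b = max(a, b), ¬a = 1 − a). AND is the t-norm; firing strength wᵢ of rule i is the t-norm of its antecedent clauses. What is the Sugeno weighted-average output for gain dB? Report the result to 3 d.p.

26.247

R1 (z=-6.3): adequate=0.43 → w = 0.43
R2 (z=27.3): ¬ample=1−0.57=0.43 → w = 0.43
R3 (z=39.3): quiet=0.85, tight=0.30; AND[min(a, b)] → w = 0.30
R4 (z=40.0): ¬tight=1−0.30=0.70, quiet=0.85; AND[min(a, b)] → w = 0.70
Weighted average = (0.43·-6.3 + 0.43·27.3 + 0.30·39.3 + 0.70·40.0) / (0.43 + 0.43 + 0.30 + 0.70)
  = 48.8200 / 1.8600 = 26.247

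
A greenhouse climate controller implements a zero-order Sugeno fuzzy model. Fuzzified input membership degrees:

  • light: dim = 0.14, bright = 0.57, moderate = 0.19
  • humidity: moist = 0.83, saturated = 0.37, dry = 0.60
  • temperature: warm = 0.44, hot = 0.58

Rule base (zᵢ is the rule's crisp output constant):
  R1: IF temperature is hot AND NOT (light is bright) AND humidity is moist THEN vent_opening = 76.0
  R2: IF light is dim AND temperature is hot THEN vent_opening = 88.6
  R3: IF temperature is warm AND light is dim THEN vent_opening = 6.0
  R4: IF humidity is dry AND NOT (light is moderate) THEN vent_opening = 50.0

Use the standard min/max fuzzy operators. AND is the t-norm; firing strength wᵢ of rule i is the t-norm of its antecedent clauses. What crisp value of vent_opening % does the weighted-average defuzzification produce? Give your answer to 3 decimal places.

R1 (z=76.0): hot=0.58, ¬bright=1−0.57=0.43, moist=0.83; AND[min(a, b)] → w = 0.43
R2 (z=88.6): dim=0.14, hot=0.58; AND[min(a, b)] → w = 0.14
R3 (z=6.0): warm=0.44, dim=0.14; AND[min(a, b)] → w = 0.14
R4 (z=50.0): dry=0.60, ¬moderate=1−0.19=0.81; AND[min(a, b)] → w = 0.60
Weighted average = (0.43·76.0 + 0.14·88.6 + 0.14·6.0 + 0.60·50.0) / (0.43 + 0.14 + 0.14 + 0.60)
  = 75.9240 / 1.3100 = 57.957

57.957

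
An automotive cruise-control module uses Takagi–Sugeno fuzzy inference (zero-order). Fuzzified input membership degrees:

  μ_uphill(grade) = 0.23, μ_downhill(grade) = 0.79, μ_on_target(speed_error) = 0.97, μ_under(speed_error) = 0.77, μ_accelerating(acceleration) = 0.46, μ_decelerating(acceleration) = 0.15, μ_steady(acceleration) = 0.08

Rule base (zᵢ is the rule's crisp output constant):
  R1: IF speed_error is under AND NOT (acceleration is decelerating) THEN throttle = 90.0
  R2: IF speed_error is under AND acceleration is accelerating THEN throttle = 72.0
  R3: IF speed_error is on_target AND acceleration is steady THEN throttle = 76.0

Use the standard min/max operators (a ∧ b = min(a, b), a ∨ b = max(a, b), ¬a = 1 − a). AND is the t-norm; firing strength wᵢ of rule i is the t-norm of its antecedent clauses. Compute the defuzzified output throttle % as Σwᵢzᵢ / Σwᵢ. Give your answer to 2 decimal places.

R1 (z=90.0): under=0.77, ¬decelerating=1−0.15=0.85; AND[min(a, b)] → w = 0.77
R2 (z=72.0): under=0.77, accelerating=0.46; AND[min(a, b)] → w = 0.46
R3 (z=76.0): on_target=0.97, steady=0.08; AND[min(a, b)] → w = 0.08
Weighted average = (0.77·90.0 + 0.46·72.0 + 0.08·76.0) / (0.77 + 0.46 + 0.08)
  = 108.5000 / 1.3100 = 82.82

82.82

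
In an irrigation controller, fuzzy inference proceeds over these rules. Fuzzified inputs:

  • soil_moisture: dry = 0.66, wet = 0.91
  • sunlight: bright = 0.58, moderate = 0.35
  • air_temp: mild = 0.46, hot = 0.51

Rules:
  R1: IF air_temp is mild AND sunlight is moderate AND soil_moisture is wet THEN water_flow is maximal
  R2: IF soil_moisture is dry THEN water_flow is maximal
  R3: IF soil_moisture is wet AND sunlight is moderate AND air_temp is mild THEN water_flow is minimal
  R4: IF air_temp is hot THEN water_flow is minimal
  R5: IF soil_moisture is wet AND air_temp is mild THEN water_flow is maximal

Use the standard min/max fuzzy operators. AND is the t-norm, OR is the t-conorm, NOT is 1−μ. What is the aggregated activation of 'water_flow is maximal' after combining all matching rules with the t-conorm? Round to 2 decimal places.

0.66

R1: mild=0.46, moderate=0.35, wet=0.91; AND[min(a, b)] → w = 0.35
R2: dry=0.66 → w = 0.66
R3: wet=0.91, moderate=0.35, mild=0.46; AND[min(a, b)] → w = 0.35
R4: hot=0.51 → w = 0.51
R5: wet=0.91, mild=0.46; AND[min(a, b)] → w = 0.46
Rules with consequent 'maximal': {R1, R2, R5} → strengths 0.35, 0.66, 0.46
Aggregate via t-conorm [max(a, b)]: 0.66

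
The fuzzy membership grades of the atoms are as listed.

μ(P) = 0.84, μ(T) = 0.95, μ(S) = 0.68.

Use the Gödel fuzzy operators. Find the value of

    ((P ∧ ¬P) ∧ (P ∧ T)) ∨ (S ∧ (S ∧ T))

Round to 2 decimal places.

0.68

¬P = 1 − 0.84 = 0.16
P ∧ ¬P = min(a, b) on (0.84, 0.16) = 0.16
P ∧ T = min(a, b) on (0.84, 0.95) = 0.84
(P ∧ ¬P) ∧ (P ∧ T) = min(a, b) on (0.16, 0.84) = 0.16
S ∧ T = min(a, b) on (0.68, 0.95) = 0.68
S ∧ (S ∧ T) = min(a, b) on (0.68, 0.68) = 0.68
((P ∧ ¬P) ∧ (P ∧ T)) ∨ (S ∧ (S ∧ T)) = max(a, b) on (0.16, 0.68) = 0.68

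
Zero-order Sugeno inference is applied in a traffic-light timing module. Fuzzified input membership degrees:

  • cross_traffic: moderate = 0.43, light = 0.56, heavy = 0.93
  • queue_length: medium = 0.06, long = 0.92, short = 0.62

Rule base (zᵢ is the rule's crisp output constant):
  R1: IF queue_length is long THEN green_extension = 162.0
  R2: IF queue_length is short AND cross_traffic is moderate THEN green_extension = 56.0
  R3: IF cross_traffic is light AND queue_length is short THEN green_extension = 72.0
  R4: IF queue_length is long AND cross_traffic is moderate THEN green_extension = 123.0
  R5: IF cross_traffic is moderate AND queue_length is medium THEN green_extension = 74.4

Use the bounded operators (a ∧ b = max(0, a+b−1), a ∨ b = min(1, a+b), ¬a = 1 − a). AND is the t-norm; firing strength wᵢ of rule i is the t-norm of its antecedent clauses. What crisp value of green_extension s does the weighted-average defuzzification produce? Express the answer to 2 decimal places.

R1 (z=162.0): long=0.92 → w = 0.92
R2 (z=56.0): short=0.62, moderate=0.43; AND[max(0, a+b−1)] → w = 0.05
R3 (z=72.0): light=0.56, short=0.62; AND[max(0, a+b−1)] → w = 0.18
R4 (z=123.0): long=0.92, moderate=0.43; AND[max(0, a+b−1)] → w = 0.35
R5 (z=74.4): moderate=0.43, medium=0.06; AND[max(0, a+b−1)] → w = 0.00
Weighted average = (0.92·162.0 + 0.05·56.0 + 0.18·72.0 + 0.35·123.0 + 0.00·74.4) / (0.92 + 0.05 + 0.18 + 0.35 + 0.00)
  = 207.8500 / 1.5000 = 138.57

138.57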